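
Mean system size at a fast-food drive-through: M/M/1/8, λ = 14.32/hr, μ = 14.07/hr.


ρ = 14.32/14.07 = 1.0178
L = ρ[1 − (K+1)ρ^K + Kρ^(K+1)] / [(1−ρ)(1−ρ^(K+1))]
Numerator: 1.0178·(1 − 9·1.151308 + 8·1.171764) = 0.012566
Denominator: (-0.01777)·(-0.171764) = 0.003052
L = 0.012566/0.003052 = 4.1174

Final: 4.1174


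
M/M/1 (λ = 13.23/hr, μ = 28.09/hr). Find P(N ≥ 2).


ρ = 13.23/28.09 = 0.4710
P(N ≥ n) = ρ^n = 0.4710^2 = 0.221828

Final: 0.221828


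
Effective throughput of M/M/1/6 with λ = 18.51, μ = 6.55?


ρ = 2.8260; P_K = (1−ρ)ρ^6/(1−ρ^7) = 0.646586
λ_eff = λ(1 − P_K) = 18.51·(1 − 0.646586) = 18.51·0.353414 = 6.5417 /hr

Final: 6.5417 /hr


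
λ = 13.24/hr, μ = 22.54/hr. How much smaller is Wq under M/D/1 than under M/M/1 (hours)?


ρ = 13.24/22.54 = 0.5874
Wq(M/M/1) = ρ/(μ−λ) = 0.5874/9.30 = 0.06316 hr
Wq(M/D/1) = ρ/(2(μ−λ)) = 0.03158 hr
Savings = 0.06316 − 0.03158 = 0.03158 hr

Final: 0.03158 hr


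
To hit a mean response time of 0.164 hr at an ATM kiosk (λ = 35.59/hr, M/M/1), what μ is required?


W = 1/(μ−λ) ⇒ μ − λ = 1/W = 1/0.164 = 6.0976
μ = λ + 1/W = 35.59 + 6.0976 = 41.6876 per hr

Final: 41.6876 /hr


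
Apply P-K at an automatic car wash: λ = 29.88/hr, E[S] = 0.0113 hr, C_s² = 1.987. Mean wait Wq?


ρ = λ·E[S] = 29.88·0.0113 = 0.3376
E[S²] = E[S]²(1+C_s²) = 0.0113²·(1+1.987) = 0.0003814
Wq = λ·E[S²]/(2(1−ρ)) = 29.88·0.0003814/(2·0.6624) = 0.008603 hr

Final: 0.008603 hr


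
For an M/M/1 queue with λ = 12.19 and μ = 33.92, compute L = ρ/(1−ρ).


ρ = λ/μ = 12.19/33.92 = 0.3594
L = ρ/(1−ρ) = 0.3594/(1 − 0.3594) = 0.3594/0.6406 = 0.5610

Final: 0.5610


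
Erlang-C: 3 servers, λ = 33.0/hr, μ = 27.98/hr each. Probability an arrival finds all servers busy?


a = λ/μ = 1.1794; ρ = a/3 = 0.3931
P₀ = 0.300708 (from M/M/c formula)
C(c,a) = [a^c/(c!(1−ρ))]·P₀ = [1.64058/(6·0.6069)]·0.300708
= 0.45057·0.300708 = 0.135488

Final: 0.135488


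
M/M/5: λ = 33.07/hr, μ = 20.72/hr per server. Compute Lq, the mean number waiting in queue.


a = λ/μ = 1.5960; ρ = a/5 = 0.3192
P₀ = 0.202246
Lq = P₀·a^c·ρ / (c!·(1−ρ)²) = 0.202246·10.35672·0.3192/(120·0.46348)
= 0.01202

Final: 0.01202


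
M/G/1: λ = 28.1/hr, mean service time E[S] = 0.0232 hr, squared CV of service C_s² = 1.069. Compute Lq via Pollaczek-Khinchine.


ρ = λ·E[S] = 28.1·0.0232 = 0.6519
Lq = ρ²(1+C_s²)/(2(1−ρ)) = 0.4250·(1+1.069)/(2·0.3481)
= 0.4250·2.0690/0.6962 = 1.26311

Final: 1.26311


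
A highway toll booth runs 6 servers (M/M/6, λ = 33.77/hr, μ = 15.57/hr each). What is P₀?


a = λ/μ = 33.77/15.57 = 2.1689; ρ = a/c = 0.3615
Σ_{k=0}^{5} a^k/k! (terms k=0..5) = 1.00000 + 2.16891 + 2.35210 + 1.70050 + 0.92206 + 0.39997 = 8.54354
Tail: a^6/(6!(1−ρ)) = 104.10095/(720·0.6385) = 0.22644
P₀ = 1/(8.54354 + 0.22644) = 1/8.76998 = 0.114025

Final: 0.114025


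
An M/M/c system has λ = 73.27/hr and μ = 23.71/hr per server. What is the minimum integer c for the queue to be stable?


Stability requires cμ > λ ⇔ c > λ/μ.
λ/μ = 73.27/23.71 = 3.0903
Minimum integer c = ⌊3.0903⌋ + 1 = 4
Check: 4·23.71 = 94.84 > 73.27, while 3·23.71 = 71.13 ≤ 73.27

Final: 4 servers


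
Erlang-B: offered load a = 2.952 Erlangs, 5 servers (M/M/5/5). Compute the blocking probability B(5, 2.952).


B(c,a) = (a^c/c!) / Σ_{k=0}^{c} a^k/k!
a^5/5! = 1.868102
Σ terms (k=0..5): 1.00000 + 2.95200 + 4.35715 + 4.28744 + 3.16413 + 1.86810 = 17.628820
B = 1.868102/17.628820 = 0.105969

Final: 0.105969


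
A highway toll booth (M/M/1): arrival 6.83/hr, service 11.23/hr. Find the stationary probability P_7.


ρ = 6.83/11.23 = 0.6082
P_n = (1−ρ)·ρ^n = (1 − 0.6082)·0.6082^7 = 0.3918·0.030781 = 0.012060

Final: 0.012060


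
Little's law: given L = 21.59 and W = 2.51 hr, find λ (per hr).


λ = L/W = 21.59/2.51 = 8.6016 /hr

Final: 8.6016 /hr


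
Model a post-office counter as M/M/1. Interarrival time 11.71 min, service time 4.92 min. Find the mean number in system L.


λ = 60/11.71 = 5.1238 /hr
μ = 60/4.92 = 12.1951 /hr
ρ = λ/μ = 5.1238/12.1951 = 0.4202
L = ρ/(1−ρ) = 0.4202/0.5798 = 0.7246

Final: 0.7246


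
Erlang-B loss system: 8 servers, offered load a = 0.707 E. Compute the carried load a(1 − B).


B(8,0.707) = 0.0000007635 (Erlang-B)
Carried load = a(1 − B) = 0.707·(1 − 0.0000007635) = 0.707·0.999999 = 0.7070 E

Final: 0.7070 Erlangs


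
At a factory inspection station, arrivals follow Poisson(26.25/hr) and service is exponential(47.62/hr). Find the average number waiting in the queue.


ρ = 26.25/47.62 = 0.5512
Lq = ρ²/(1−ρ) = 0.3039/0.4488 = 0.6771

Final: 0.6771


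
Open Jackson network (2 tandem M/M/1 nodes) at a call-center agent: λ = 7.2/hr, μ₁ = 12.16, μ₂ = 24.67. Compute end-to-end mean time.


Each node sees arrival rate λ = 7.2/hr (tandem ⇒ throughput preserved).
W₁ = 1/(μ₁−λ) = 1/(12.16−7.2) = 0.20161 hr
W₂ = 1/(μ₂−λ) = 1/(24.67−7.2) = 0.05724 hr
W_total = W₁ + W₂ = 0.20161 + 0.05724 = 0.25885 hr

Final: 0.25885 hr


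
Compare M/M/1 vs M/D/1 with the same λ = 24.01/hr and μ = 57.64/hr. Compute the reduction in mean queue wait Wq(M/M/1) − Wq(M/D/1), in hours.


ρ = 24.01/57.64 = 0.4166
Wq(M/M/1) = ρ/(μ−λ) = 0.4166/33.63 = 0.01239 hr
Wq(M/D/1) = ρ/(2(μ−λ)) = 0.006193 hr
Savings = 0.01239 − 0.006193 = 0.006193 hr

Final: 0.006193 hr


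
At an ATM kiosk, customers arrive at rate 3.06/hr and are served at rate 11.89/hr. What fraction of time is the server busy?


ρ = λ/μ = 3.06/11.89 = 0.2574

Final: 0.2574


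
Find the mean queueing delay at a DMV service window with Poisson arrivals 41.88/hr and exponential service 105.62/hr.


ρ = 41.88/105.62 = 0.3965
Wq = ρ/(μ−λ) = 0.3965/(105.62 − 41.88) = 0.3965/63.74 = 0.006221 hr

Final: 0.006221 hr


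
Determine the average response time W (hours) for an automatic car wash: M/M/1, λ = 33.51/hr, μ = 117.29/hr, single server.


W = 1/(μ−λ) = 1/(117.29 − 33.51) = 1/83.78 = 0.01194 hr

Final: 0.01194 hr


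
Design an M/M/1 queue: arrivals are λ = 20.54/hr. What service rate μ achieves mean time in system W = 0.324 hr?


W = 1/(μ−λ) ⇒ μ − λ = 1/W = 1/0.324 = 3.0864
μ = λ + 1/W = 20.54 + 3.0864 = 23.6264 per hr

Final: 23.6264 /hr


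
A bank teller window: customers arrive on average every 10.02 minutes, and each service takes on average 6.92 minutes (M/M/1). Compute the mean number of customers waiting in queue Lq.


λ = 60/10.02 = 5.9880 /hr
μ = 60/6.92 = 8.6705 /hr
ρ = λ/μ = 5.9880/8.6705 = 0.6906
Lq = ρ²/(1−ρ) = 0.4770/0.3094 = 1.5416

Final: 1.5416


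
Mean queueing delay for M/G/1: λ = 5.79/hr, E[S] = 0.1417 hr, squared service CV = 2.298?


ρ = λ·E[S] = 5.79·0.1417 = 0.8204
E[S²] = E[S]²(1+C_s²) = 0.1417²·(1+2.298) = 0.066220
Wq = λ·E[S²]/(2(1−ρ)) = 5.79·0.066220/(2·0.1796) = 1.06767 hr

Final: 1.06767 hr


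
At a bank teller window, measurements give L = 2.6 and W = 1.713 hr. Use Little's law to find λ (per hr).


λ = L/W = 2.6/1.713 = 1.5178 /hr

Final: 1.5178 /hr


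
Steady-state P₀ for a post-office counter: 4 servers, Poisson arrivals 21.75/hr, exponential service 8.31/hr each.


a = λ/μ = 21.75/8.31 = 2.6173; ρ = a/c = 0.6543
Σ_{k=0}^{3} a^k/k! (terms k=0..3) = 1.00000 + 2.61733 + 3.42520 + 2.98829 = 10.03083
Tail: a^4/(4!(1−ρ)) = 46.92810/(24·0.3457) = 5.65669
P₀ = 1/(10.03083 + 5.65669) = 1/15.68752 = 0.063745

Final: 0.063745


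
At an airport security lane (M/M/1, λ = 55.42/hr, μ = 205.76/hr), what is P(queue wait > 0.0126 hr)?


ρ = 55.42/205.76 = 0.2693
P(Wq > t) = ρ·e^{−(μ−λ)t} = 0.2693·e^{−1.8943}
= 0.2693·0.150426 = 0.040516

Final: 0.040516


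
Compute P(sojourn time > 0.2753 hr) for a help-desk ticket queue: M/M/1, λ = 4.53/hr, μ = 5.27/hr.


W ~ Exponential(μ−λ) for M/M/1.
μ − λ = 5.27 − 4.53 = 0.7400
P(W > t) = e^{−(μ−λ)t} = e^{−0.2037} = 0.815689

Final: 0.815689


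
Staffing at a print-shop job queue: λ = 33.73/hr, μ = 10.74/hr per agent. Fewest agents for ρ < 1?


Stability requires cμ > λ ⇔ c > λ/μ.
λ/μ = 33.73/10.74 = 3.1406
Minimum integer c = ⌊3.1406⌋ + 1 = 4
Check: 4·10.74 = 42.96 > 33.73, while 3·10.74 = 32.22 ≤ 33.73

Final: 4 servers


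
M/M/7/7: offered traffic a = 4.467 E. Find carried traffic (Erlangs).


B(7,4.467) = 0.088255 (Erlang-B)
Carried load = a(1 − B) = 4.467·(1 − 0.088255) = 4.467·0.911745 = 4.0728 E

Final: 4.0728 Erlangs


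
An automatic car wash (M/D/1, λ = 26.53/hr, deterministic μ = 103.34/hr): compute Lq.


ρ = 26.53/103.34 = 0.2567
M/D/1: Lq = ρ²/(2(1−ρ)) = 0.06591/(2·0.7433) = 0.04434

Final: 0.04434


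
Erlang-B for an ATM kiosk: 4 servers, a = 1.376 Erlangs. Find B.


B(c,a) = (a^c/c!) / Σ_{k=0}^{c} a^k/k!
a^4/4! = 0.149370
Σ terms (k=0..4): 1.00000 + 1.37600 + 0.94669 + 0.43421 + 0.14937 = 3.906272
B = 0.149370/3.906272 = 0.038238

Final: 0.038238


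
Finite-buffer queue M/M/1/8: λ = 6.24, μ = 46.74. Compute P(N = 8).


ρ = λ/μ = 6.24/46.74 = 0.1335
P_K = (1−ρ)ρ^K/(1−ρ^(K+1)) = (0.8665·0.0000001009)/(1 − 0.00000001347)
= 0.00000008744/1.000000 = 0.00000008744

Final: 0.00000008744


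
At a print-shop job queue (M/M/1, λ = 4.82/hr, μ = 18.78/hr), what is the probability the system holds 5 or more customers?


ρ = 4.82/18.78 = 0.2567
P(N ≥ n) = ρ^n = 0.2567^5 = 0.001114

Final: 0.001114


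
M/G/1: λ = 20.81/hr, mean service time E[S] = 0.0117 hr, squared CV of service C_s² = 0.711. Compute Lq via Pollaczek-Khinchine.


ρ = λ·E[S] = 20.81·0.0117 = 0.2435
Lq = ρ²(1+C_s²)/(2(1−ρ)) = 0.05928·(1+0.711)/(2·0.7565)
= 0.05928·1.7110/1.5130 = 0.06704

Final: 0.06704


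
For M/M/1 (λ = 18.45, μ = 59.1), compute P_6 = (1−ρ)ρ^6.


ρ = 18.45/59.1 = 0.3122
P_n = (1−ρ)·ρ^n = (1 − 0.3122)·0.3122^6 = 0.6878·0.0009257 = 0.0006367

Final: 0.0006367


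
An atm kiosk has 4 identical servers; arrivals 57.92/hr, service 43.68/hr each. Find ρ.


ρ = λ/(cμ) = 57.92/(4·43.68) = 57.92/174.72 = 0.3315

Final: 0.3315


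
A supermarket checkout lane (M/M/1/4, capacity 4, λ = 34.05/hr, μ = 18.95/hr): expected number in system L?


ρ = 34.05/18.95 = 1.7968
L = ρ[1 − (K+1)ρ^K + Kρ^(K+1)] / [(1−ρ)(1−ρ^(K+1))]
Numerator: 1.7968·(1 − 5·10.423933 + 4·18.730075) = 42.765783
Denominator: (-0.7968)·(-17.730075) = 14.127922
L = 42.765783/14.127922 = 3.0270

Final: 3.0270


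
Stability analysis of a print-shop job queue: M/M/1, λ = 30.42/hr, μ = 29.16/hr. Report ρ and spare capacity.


Total capacity cμ = 1·29.16 = 29.16/hr
ρ = λ/(cμ) = 30.42/29.16 = 1.0432
Stable ⇔ ρ < 1: NO
Spare capacity = cμ − λ = 29.16 − 30.42 = -1.26/hr

Final: ρ = 1.0432; unstable; margin = -1.26/hr


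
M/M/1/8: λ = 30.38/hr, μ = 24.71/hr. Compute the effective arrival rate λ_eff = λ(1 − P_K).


ρ = 1.2295; P_K = (1−ρ)ρ^8/(1−ρ^9) = 0.221080
λ_eff = λ(1 − P_K) = 30.38·(1 − 0.221080) = 30.38·0.778920 = 23.6636 /hr

Final: 23.6636 /hr


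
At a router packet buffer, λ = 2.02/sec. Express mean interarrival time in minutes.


Mean interarrival time = 1/λ = 1/2.02 second = 0.49505 second
In minutes: 0.49505 × 0.0166667 = 0.008251 min

Final: 0.008251 min


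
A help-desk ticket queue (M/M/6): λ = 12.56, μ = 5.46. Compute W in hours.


a = 2.3004; ρ = 0.3834; P₀ = 0.099877
Lq = P₀·a^c·ρ/(c!(1−ρ)²) = 0.02073
Wq = Lq/λ = 0.02073/12.56 = 0.001650 hr
W = Wq + 1/μ = 0.001650 + 0.18315 = 0.18480 hr

Final: 0.18480 hr


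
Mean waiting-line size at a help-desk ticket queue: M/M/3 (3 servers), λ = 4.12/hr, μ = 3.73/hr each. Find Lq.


a = λ/μ = 1.1046; ρ = a/3 = 0.3682
P₀ = 0.325726
Lq = P₀·a^c·ρ / (c!·(1−ρ)²) = 0.325726·1.34761·0.3682/(6·0.39919)
= 0.06748

Final: 0.06748


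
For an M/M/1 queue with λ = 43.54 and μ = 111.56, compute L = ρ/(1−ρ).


ρ = λ/μ = 43.54/111.56 = 0.3903
L = ρ/(1−ρ) = 0.3903/(1 − 0.3903) = 0.3903/0.6097 = 0.6401

Final: 0.6401


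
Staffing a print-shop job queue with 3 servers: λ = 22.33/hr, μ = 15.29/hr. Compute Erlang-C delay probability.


a = λ/μ = 1.4604; ρ = a/3 = 0.4868
P₀ = 0.220338 (from M/M/c formula)
C(c,a) = [a^c/(c!(1−ρ))]·P₀ = [3.11490/(6·0.5132)]·0.220338
= 1.01161·0.220338 = 0.222897

Final: 0.222897


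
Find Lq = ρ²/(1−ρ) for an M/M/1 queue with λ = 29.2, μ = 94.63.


ρ = 29.2/94.63 = 0.3086
Lq = ρ²/(1−ρ) = 0.09522/0.6914 = 0.1377

Final: 0.1377


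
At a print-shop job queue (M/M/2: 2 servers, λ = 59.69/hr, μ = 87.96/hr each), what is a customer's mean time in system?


a = 0.6786; ρ = 0.3393; P₀ = 0.493315
Lq = P₀·a^c·ρ/(c!(1−ρ)²) = 0.08829
Wq = Lq/λ = 0.08829/59.69 = 0.001479 hr
W = Wq + 1/μ = 0.001479 + 0.01137 = 0.01285 hr

Final: 0.01285 hr


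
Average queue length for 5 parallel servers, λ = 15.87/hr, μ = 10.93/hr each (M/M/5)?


a = λ/μ = 1.4520; ρ = a/5 = 0.2904
P₀ = 0.233797
Lq = P₀·a^c·ρ / (c!·(1−ρ)²) = 0.233797·6.45333·0.2904/(120·0.50354)
= 0.007251

Final: 0.007251


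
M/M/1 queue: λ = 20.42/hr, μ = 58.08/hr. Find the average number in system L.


ρ = λ/μ = 20.42/58.08 = 0.3516
L = ρ/(1−ρ) = 0.3516/(1 − 0.3516) = 0.3516/0.6484 = 0.5422

Final: 0.5422


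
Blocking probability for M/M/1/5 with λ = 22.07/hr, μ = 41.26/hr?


ρ = λ/μ = 22.07/41.26 = 0.5349
P_K = (1−ρ)ρ^K/(1−ρ^(K+1)) = (0.4651·0.043789)/(1 − 0.023423)
= 0.020366/0.976577 = 0.020855

Final: 0.020855


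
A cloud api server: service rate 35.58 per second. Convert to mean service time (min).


Mean service time = 1/μ = 1/35.58 second = 0.02811 second
In minutes: 0.02811 × 0.0166667 = 0.0004684 min

Final: 0.0004684 min


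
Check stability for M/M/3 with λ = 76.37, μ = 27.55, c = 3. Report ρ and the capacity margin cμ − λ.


Total capacity cμ = 3·27.55 = 82.65/hr
ρ = λ/(cμ) = 76.37/82.65 = 0.9240
Stable ⇔ ρ < 1: YES
Spare capacity = cμ − λ = 82.65 − 76.37 = 6.28/hr

Final: ρ = 0.9240; stable; margin = 6.28/hr


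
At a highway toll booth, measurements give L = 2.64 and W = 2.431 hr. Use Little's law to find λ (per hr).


λ = L/W = 2.64/2.431 = 1.0860 /hr

Final: 1.0860 /hr


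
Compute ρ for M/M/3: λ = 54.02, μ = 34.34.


ρ = λ/(cμ) = 54.02/(3·34.34) = 54.02/103.02 = 0.5244

Final: 0.5244


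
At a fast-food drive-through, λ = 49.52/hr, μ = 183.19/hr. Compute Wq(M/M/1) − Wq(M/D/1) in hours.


ρ = 49.52/183.19 = 0.2703
Wq(M/M/1) = ρ/(μ−λ) = 0.2703/133.67 = 0.002022 hr
Wq(M/D/1) = ρ/(2(μ−λ)) = 0.001011 hr
Savings = 0.002022 − 0.001011 = 0.001011 hr

Final: 0.001011 hr


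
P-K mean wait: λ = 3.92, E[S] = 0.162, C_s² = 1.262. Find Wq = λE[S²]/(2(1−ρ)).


ρ = λ·E[S] = 3.92·0.162 = 0.6350
E[S²] = E[S]²(1+C_s²) = 0.162²·(1+1.262) = 0.059364
Wq = λ·E[S²]/(2(1−ρ)) = 3.92·0.059364/(2·0.3650) = 0.31881 hr

Final: 0.31881 hr


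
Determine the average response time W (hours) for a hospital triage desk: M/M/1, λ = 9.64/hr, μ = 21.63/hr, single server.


W = 1/(μ−λ) = 1/(21.63 − 9.64) = 1/11.99 = 0.08340 hr

Final: 0.08340 hr


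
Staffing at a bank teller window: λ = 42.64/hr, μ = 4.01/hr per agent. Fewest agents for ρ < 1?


Stability requires cμ > λ ⇔ c > λ/μ.
λ/μ = 42.64/4.01 = 10.6334
Minimum integer c = ⌊10.6334⌋ + 1 = 11
Check: 11·4.01 = 44.11 > 42.64, while 10·4.01 = 40.10 ≤ 42.64

Final: 11 servers


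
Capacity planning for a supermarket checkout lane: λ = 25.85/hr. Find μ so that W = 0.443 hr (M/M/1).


W = 1/(μ−λ) ⇒ μ − λ = 1/W = 1/0.443 = 2.2573
μ = λ + 1/W = 25.85 + 2.2573 = 28.1073 per hr

Final: 28.1073 /hr


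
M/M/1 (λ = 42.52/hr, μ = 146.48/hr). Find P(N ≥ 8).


ρ = 42.52/146.48 = 0.2903
P(N ≥ n) = ρ^n = 0.2903^8 = 0.00005041

Final: 0.00005041


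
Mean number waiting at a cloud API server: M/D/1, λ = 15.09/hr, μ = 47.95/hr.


ρ = 15.09/47.95 = 0.3147
M/D/1: Lq = ρ²/(2(1−ρ)) = 0.09904/(2·0.6853) = 0.07226

Final: 0.07226


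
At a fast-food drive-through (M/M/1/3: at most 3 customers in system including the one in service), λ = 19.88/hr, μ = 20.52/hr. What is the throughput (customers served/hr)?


ρ = 0.9688; P_K = (1−ρ)ρ^3/(1−ρ^4) = 0.238246
λ_eff = λ(1 − P_K) = 19.88·(1 − 0.238246) = 19.88·0.761754 = 15.1437 /hr

Final: 15.1437 /hr


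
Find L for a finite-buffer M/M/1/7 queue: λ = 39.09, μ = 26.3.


ρ = 39.09/26.3 = 1.4863
L = ρ[1 − (K+1)ρ^K + Kρ^(K+1)] / [(1−ρ)(1−ρ^(K+1))]
Numerator: 1.4863·(1 − 8·16.023945 + 7·23.816579) = 58.745714
Denominator: (-0.4863)·(-22.816579) = 11.095971
L = 58.745714/11.095971 = 5.2943

Final: 5.2943


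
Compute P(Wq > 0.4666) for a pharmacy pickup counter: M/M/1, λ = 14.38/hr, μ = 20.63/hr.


ρ = 14.38/20.63 = 0.6970
P(Wq > t) = ρ·e^{−(μ−λ)t} = 0.6970·e^{−2.9162}
= 0.6970·0.054136 = 0.037735

Final: 0.037735


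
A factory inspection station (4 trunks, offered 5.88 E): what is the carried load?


B(4,5.88) = 0.461791 (Erlang-B)
Carried load = a(1 − B) = 5.88·(1 − 0.461791) = 5.88·0.538209 = 3.1647 E

Final: 3.1647 Erlangs


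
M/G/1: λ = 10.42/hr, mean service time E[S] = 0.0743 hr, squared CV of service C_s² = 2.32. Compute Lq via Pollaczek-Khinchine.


ρ = λ·E[S] = 10.42·0.0743 = 0.7742
Lq = ρ²(1+C_s²)/(2(1−ρ)) = 0.5994·(1+2.32)/(2·0.2258)
= 0.5994·3.3200/0.4516 = 4.40665

Final: 4.40665


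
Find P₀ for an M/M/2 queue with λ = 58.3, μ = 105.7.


a = λ/μ = 58.3/105.7 = 0.5516; ρ = a/c = 0.2758
Σ_{k=0}^{1} a^k/k! (terms k=0..1) = 1.00000 + 0.55156 = 1.55156
Tail: a^2/(2!(1−ρ)) = 0.30422/(2·0.7242) = 0.21003
P₀ = 1/(1.55156 + 0.21003) = 1/1.76159 = 0.567668

Final: 0.567668


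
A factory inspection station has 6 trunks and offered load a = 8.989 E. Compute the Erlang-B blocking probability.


B(c,a) = (a^c/c!) / Σ_{k=0}^{c} a^k/k!
a^6/6! = 732.716187
Σ terms (k=0..6): 1.00000 + 8.98900 + 40.40106 + 121.05504 + 272.04095 + 489.07522 + 732.71619 = 1665.277457
B = 732.716187/1665.277457 = 0.439996

Final: 0.439996


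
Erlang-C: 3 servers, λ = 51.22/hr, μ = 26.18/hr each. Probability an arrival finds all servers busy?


a = λ/μ = 1.9565; ρ = a/3 = 0.6522
P₀ = 0.118225 (from M/M/c formula)
C(c,a) = [a^c/(c!(1−ρ))]·P₀ = [7.48876/(6·0.3478)]·0.118225
= 3.58813·0.118225 = 0.424207

Final: 0.424207


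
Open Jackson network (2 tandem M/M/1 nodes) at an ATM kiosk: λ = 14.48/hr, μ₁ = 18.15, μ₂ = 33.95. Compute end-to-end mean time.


Each node sees arrival rate λ = 14.48/hr (tandem ⇒ throughput preserved).
W₁ = 1/(μ₁−λ) = 1/(18.15−14.48) = 0.27248 hr
W₂ = 1/(μ₂−λ) = 1/(33.95−14.48) = 0.05136 hr
W_total = W₁ + W₂ = 0.27248 + 0.05136 = 0.32384 hr

Final: 0.32384 hr


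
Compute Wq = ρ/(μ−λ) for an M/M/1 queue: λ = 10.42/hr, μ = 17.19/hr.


ρ = 10.42/17.19 = 0.6062
Wq = ρ/(μ−λ) = 0.6062/(17.19 − 10.42) = 0.6062/6.77 = 0.08954 hr

Final: 0.08954 hr


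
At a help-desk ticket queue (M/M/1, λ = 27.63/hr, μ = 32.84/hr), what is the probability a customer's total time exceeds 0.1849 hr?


W ~ Exponential(μ−λ) for M/M/1.
μ − λ = 32.84 − 27.63 = 5.2100
P(W > t) = e^{−(μ−λ)t} = e^{−0.9633} = 0.381620

Final: 0.381620


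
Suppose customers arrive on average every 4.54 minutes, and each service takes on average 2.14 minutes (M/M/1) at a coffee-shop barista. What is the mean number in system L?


λ = 60/4.54 = 13.2159 /hr
μ = 60/2.14 = 28.0374 /hr
ρ = λ/μ = 13.2159/28.0374 = 0.4714
L = ρ/(1−ρ) = 0.4714/0.5286 = 0.8917

Final: 0.8917


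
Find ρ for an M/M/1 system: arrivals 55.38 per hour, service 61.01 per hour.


ρ = λ/μ = 55.38/61.01 = 0.9077

Final: 0.9077


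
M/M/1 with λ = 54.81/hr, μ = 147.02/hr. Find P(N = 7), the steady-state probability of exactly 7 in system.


ρ = 54.81/147.02 = 0.3728
P_n = (1−ρ)·ρ^n = (1 − 0.3728)·0.3728^7 = 0.6272·0.001001 = 0.0006277

Final: 0.0006277


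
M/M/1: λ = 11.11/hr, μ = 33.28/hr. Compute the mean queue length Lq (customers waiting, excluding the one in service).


ρ = 11.11/33.28 = 0.3338
Lq = ρ²/(1−ρ) = 0.1114/0.6662 = 0.1673

Final: 0.1673


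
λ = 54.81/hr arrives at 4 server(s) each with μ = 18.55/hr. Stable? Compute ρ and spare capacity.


Total capacity cμ = 4·18.55 = 74.20/hr
ρ = λ/(cμ) = 54.81/74.20 = 0.7387
Stable ⇔ ρ < 1: YES
Spare capacity = cμ − λ = 74.20 − 54.81 = 19.39/hr

Final: ρ = 0.7387; stable; margin = 19.39/hr


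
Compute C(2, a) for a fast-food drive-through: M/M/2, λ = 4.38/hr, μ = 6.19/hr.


a = λ/μ = 0.7076; ρ = a/2 = 0.3538
P₀ = 0.477327 (from M/M/c formula)
C(c,a) = [a^c/(c!(1−ρ))]·P₀ = [0.50069/(2·0.6462)]·0.477327
= 0.38741·0.477327 = 0.184920

Final: 0.184920


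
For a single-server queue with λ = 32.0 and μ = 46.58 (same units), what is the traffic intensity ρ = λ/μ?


ρ = λ/μ = 32.0/46.58 = 0.6870

Final: 0.6870


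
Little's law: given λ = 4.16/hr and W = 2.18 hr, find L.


L = λW = 4.16·2.18 = 9.0688

Final: 9.0688


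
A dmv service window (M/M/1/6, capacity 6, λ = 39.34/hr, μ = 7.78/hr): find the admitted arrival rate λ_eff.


ρ = 5.0566; P_K = (1−ρ)ρ^6/(1−ρ^7) = 0.802246
λ_eff = λ(1 − P_K) = 39.34·(1 − 0.802246) = 39.34·0.197754 = 7.7796 /hr

Final: 7.7796 /hr


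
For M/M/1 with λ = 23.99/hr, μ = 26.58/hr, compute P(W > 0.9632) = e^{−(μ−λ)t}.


W ~ Exponential(μ−λ) for M/M/1.
μ − λ = 26.58 − 23.99 = 2.5900
P(W > t) = e^{−(μ−λ)t} = e^{−2.4947} = 0.082522

Final: 0.082522


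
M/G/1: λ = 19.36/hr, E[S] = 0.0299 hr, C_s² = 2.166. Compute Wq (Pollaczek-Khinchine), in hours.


ρ = λ·E[S] = 19.36·0.0299 = 0.5789
E[S²] = E[S]²(1+C_s²) = 0.0299²·(1+2.166) = 0.002830
Wq = λ·E[S²]/(2(1−ρ)) = 19.36·0.002830/(2·0.4211) = 0.06506 hr

Final: 0.06506 hr


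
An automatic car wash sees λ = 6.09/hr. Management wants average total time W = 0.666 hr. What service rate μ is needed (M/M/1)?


W = 1/(μ−λ) ⇒ μ − λ = 1/W = 1/0.666 = 1.5015
μ = λ + 1/W = 6.09 + 1.5015 = 7.5915 per hr

Final: 7.5915 /hr


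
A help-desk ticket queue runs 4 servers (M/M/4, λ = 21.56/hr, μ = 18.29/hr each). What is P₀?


a = λ/μ = 21.56/18.29 = 1.1788; ρ = a/c = 0.2947
Σ_{k=0}^{3} a^k/k! (terms k=0..3) = 1.00000 + 1.17879 + 0.69477 + 0.27299 = 3.14655
Tail: a^4/(4!(1−ρ)) = 1.93081/(24·0.7053) = 0.11407
P₀ = 1/(3.14655 + 0.11407) = 1/3.26061 = 0.306691

Final: 0.306691


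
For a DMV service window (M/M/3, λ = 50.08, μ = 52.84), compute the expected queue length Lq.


a = λ/μ = 0.9478; ρ = a/3 = 0.3159
P₀ = 0.383978
Lq = P₀·a^c·ρ / (c!·(1−ρ)²) = 0.383978·0.85134·0.3159/(6·0.46796)
= 0.03678

Final: 0.03678


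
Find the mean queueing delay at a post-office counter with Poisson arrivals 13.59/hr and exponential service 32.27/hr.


ρ = 13.59/32.27 = 0.4211
Wq = ρ/(μ−λ) = 0.4211/(32.27 − 13.59) = 0.4211/18.68 = 0.02254 hr

Final: 0.02254 hr


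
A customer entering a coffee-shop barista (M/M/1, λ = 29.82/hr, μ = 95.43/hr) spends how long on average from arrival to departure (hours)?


W = 1/(μ−λ) = 1/(95.43 − 29.82) = 1/65.61 = 0.01524 hr

Final: 0.01524 hr


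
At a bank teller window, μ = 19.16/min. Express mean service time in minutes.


Mean service time = 1/μ = 1/19.16 minute = 0.05219 minute
In minutes: 0.05219 × 1 = 0.05219 min

Final: 0.05219 min


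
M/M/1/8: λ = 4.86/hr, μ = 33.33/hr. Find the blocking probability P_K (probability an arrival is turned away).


ρ = λ/μ = 4.86/33.33 = 0.1458
P_K = (1−ρ)ρ^K/(1−ρ^(K+1)) = (0.8542·0.0000002044)/(1 − 0.00000002980)
= 0.0000001746/1.000000 = 0.0000001746

Final: 0.0000001746


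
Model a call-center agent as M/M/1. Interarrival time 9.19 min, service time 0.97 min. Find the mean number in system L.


λ = 60/9.19 = 6.5288 /hr
μ = 60/0.97 = 61.8557 /hr
ρ = λ/μ = 6.5288/61.8557 = 0.1055
L = ρ/(1−ρ) = 0.1055/0.8945 = 0.1180

Final: 0.1180


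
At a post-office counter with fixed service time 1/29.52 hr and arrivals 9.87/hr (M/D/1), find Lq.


ρ = 9.87/29.52 = 0.3343
M/D/1: Lq = ρ²/(2(1−ρ)) = 0.1118/(2·0.6657) = 0.08397

Final: 0.08397


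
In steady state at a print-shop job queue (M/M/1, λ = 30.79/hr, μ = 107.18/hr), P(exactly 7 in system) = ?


ρ = 30.79/107.18 = 0.2873
P_n = (1−ρ)·ρ^n = (1 − 0.2873)·0.2873^7 = 0.7127·0.0001615 = 0.0001151

Final: 0.0001151


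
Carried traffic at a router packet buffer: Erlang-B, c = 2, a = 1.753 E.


B(2,1.753) = 0.358201 (Erlang-B)
Carried load = a(1 − B) = 1.753·(1 − 0.358201) = 1.753·0.641799 = 1.1251 E

Final: 1.1251 Erlangs


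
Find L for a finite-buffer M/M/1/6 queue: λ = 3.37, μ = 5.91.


ρ = 3.37/5.91 = 0.5702
L = ρ[1 − (K+1)ρ^K + Kρ^(K+1)] / [(1−ρ)(1−ρ^(K+1))]
Numerator: 0.5702·(1 − 7·0.034376 + 6·0.019602) = 0.500071
Denominator: (0.4298)·(0.980398) = 0.421356
L = 0.500071/0.421356 = 1.1868

Final: 1.1868


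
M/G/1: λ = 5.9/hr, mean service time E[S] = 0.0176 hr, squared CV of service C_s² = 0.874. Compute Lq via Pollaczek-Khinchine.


ρ = λ·E[S] = 5.9·0.0176 = 0.1038
Lq = ρ²(1+C_s²)/(2(1−ρ)) = 0.01078·(1+0.874)/(2·0.8962)
= 0.01078·1.8740/1.7923 = 0.01127

Final: 0.01127


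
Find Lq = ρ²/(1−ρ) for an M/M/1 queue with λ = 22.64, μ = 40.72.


ρ = 22.64/40.72 = 0.5560
Lq = ρ²/(1−ρ) = 0.3091/0.4440 = 0.6962

Final: 0.6962


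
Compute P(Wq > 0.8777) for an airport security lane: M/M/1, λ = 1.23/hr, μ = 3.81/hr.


ρ = 1.23/3.81 = 0.3228
P(Wq > t) = ρ·e^{−(μ−λ)t} = 0.3228·e^{−2.2645}
= 0.3228·0.103885 = 0.033538

Final: 0.033538


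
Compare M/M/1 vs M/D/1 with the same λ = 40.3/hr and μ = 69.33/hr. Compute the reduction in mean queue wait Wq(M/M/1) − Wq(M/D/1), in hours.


ρ = 40.3/69.33 = 0.5813
Wq(M/M/1) = ρ/(μ−λ) = 0.5813/29.03 = 0.02002 hr
Wq(M/D/1) = ρ/(2(μ−λ)) = 0.01001 hr
Savings = 0.02002 − 0.01001 = 0.01001 hr

Final: 0.01001 hr


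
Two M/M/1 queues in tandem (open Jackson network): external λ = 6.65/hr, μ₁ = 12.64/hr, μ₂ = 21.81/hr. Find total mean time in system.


Each node sees arrival rate λ = 6.65/hr (tandem ⇒ throughput preserved).
W₁ = 1/(μ₁−λ) = 1/(12.64−6.65) = 0.16694 hr
W₂ = 1/(μ₂−λ) = 1/(21.81−6.65) = 0.06596 hr
W_total = W₁ + W₂ = 0.16694 + 0.06596 = 0.23291 hr

Final: 0.23291 hr


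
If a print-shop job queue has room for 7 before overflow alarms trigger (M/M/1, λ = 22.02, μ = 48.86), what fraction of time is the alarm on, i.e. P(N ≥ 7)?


ρ = 22.02/48.86 = 0.4507
P(N ≥ n) = ρ^n = 0.4507^7 = 0.003776

Final: 0.003776


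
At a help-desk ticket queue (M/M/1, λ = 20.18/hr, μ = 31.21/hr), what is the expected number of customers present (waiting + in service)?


ρ = λ/μ = 20.18/31.21 = 0.6466
L = ρ/(1−ρ) = 0.6466/(1 − 0.6466) = 0.6466/0.3534 = 1.8296

Final: 1.8296


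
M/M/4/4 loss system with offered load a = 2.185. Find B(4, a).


B(c,a) = (a^c/c!) / Σ_{k=0}^{c} a^k/k!
a^4/4! = 0.949718
Σ terms (k=0..4): 1.00000 + 2.18500 + 2.38711 + 1.73861 + 0.94972 = 8.260444
B = 0.949718/8.260444 = 0.114972

Final: 0.114972


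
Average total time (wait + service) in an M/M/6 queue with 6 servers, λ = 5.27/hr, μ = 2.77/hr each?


a = 1.9025; ρ = 0.3171; P₀ = 0.149028
Lq = P₀·a^c·ρ/(c!(1−ρ)²) = 0.006674
Wq = Lq/λ = 0.006674/5.27 = 0.001266 hr
W = Wq + 1/μ = 0.001266 + 0.36101 = 0.36228 hr

Final: 0.36228 hr


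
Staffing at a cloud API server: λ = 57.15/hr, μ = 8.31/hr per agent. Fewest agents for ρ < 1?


Stability requires cμ > λ ⇔ c > λ/μ.
λ/μ = 57.15/8.31 = 6.8773
Minimum integer c = ⌊6.8773⌋ + 1 = 7
Check: 7·8.31 = 58.17 > 57.15, while 6·8.31 = 49.86 ≤ 57.15

Final: 7 servers


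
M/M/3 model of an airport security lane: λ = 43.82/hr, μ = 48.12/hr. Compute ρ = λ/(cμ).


ρ = λ/(cμ) = 43.82/(3·48.12) = 43.82/144.36 = 0.3035

Final: 0.3035


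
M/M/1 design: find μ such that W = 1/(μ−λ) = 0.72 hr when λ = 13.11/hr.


W = 1/(μ−λ) ⇒ μ − λ = 1/W = 1/0.72 = 1.3889
μ = λ + 1/W = 13.11 + 1.3889 = 14.4989 per hr

Final: 14.4989 /hr


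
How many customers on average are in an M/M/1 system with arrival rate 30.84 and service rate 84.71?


ρ = λ/μ = 30.84/84.71 = 0.3641
L = ρ/(1−ρ) = 0.3641/(1 − 0.3641) = 0.3641/0.6359 = 0.5725

Final: 0.5725


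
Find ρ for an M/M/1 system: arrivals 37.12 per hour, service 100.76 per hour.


ρ = λ/μ = 37.12/100.76 = 0.3684

Final: 0.3684


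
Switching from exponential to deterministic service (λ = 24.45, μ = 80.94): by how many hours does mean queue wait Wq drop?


ρ = 24.45/80.94 = 0.3021
Wq(M/M/1) = ρ/(μ−λ) = 0.3021/56.49 = 0.005347 hr
Wq(M/D/1) = ρ/(2(μ−λ)) = 0.002674 hr
Savings = 0.005347 − 0.002674 = 0.002674 hr

Final: 0.002674 hr


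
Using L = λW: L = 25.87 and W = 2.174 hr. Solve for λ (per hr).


λ = L/W = 25.87/2.174 = 11.8997 /hr

Final: 11.8997 /hr


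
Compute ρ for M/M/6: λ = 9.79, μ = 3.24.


ρ = λ/(cμ) = 9.79/(6·3.24) = 9.79/19.44 = 0.5036

Final: 0.5036


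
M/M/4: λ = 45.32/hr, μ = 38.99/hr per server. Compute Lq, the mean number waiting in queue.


a = λ/μ = 1.1623; ρ = a/4 = 0.2906
P₀ = 0.311835
Lq = P₀·a^c·ρ / (c!·(1−ρ)²) = 0.311835·1.82535·0.2906/(24·0.50327)
= 0.01369

Final: 0.01369


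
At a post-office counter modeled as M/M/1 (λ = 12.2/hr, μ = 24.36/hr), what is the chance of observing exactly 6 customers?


ρ = 12.2/24.36 = 0.5008
P_n = (1−ρ)·ρ^n = (1 − 0.5008)·0.5008^6 = 0.4992·0.015780 = 0.007877

Final: 0.007877


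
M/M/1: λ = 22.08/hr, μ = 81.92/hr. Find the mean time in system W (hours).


W = 1/(μ−λ) = 1/(81.92 − 22.08) = 1/59.84 = 0.01671 hr

Final: 0.01671 hr


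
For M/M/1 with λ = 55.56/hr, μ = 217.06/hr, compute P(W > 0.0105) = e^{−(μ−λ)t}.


W ~ Exponential(μ−λ) for M/M/1.
μ − λ = 217.06 − 55.56 = 161.5000
P(W > t) = e^{−(μ−λ)t} = e^{−1.6958} = 0.183462

Final: 0.183462


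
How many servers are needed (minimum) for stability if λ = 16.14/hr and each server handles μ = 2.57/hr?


Stability requires cμ > λ ⇔ c > λ/μ.
λ/μ = 16.14/2.57 = 6.2802
Minimum integer c = ⌊6.2802⌋ + 1 = 7
Check: 7·2.57 = 17.99 > 16.14, while 6·2.57 = 15.42 ≤ 16.14

Final: 7 servers


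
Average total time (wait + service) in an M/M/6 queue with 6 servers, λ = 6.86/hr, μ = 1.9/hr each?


a = 3.6105; ρ = 0.6018; P₀ = 0.025712
Lq = P₀·a^c·ρ/(c!(1−ρ)²) = 0.30016
Wq = Lq/λ = 0.30016/6.86 = 0.04375 hr
W = Wq + 1/μ = 0.04375 + 0.52632 = 0.57007 hr

Final: 0.57007 hr


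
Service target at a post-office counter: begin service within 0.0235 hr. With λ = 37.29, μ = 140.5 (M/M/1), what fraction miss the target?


ρ = 37.29/140.5 = 0.2654
P(Wq > t) = ρ·e^{−(μ−λ)t} = 0.2654·e^{−2.4254}
= 0.2654·0.088440 = 0.023473

Final: 0.023473


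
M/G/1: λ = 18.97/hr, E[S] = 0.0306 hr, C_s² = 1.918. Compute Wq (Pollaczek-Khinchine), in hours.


ρ = λ·E[S] = 18.97·0.0306 = 0.5805
E[S²] = E[S]²(1+C_s²) = 0.0306²·(1+1.918) = 0.002732
Wq = λ·E[S²]/(2(1−ρ)) = 18.97·0.002732/(2·0.4195) = 0.06178 hr

Final: 0.06178 hr


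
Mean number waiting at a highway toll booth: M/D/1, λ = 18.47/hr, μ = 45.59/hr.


ρ = 18.47/45.59 = 0.4051
M/D/1: Lq = ρ²/(2(1−ρ)) = 0.1641/(2·0.5949) = 0.13796

Final: 0.13796


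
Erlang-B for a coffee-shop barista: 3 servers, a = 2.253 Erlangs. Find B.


B(c,a) = (a^c/c!) / Σ_{k=0}^{c} a^k/k!
a^3/3! = 1.906041
Σ terms (k=0..3): 1.00000 + 2.25300 + 2.53800 + 1.90604 = 7.697046
B = 1.906041/7.697046 = 0.247633

Final: 0.247633


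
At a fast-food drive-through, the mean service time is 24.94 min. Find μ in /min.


μ = 1/(service time) in consistent units.
1 minute = 1 min, so μ = 1/24.94 = 0.04010 per minute

Final: 0.04010 /min


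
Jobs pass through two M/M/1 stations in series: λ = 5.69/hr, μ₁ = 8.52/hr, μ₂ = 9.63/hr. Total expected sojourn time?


Each node sees arrival rate λ = 5.69/hr (tandem ⇒ throughput preserved).
W₁ = 1/(μ₁−λ) = 1/(8.52−5.69) = 0.35336 hr
W₂ = 1/(μ₂−λ) = 1/(9.63−5.69) = 0.25381 hr
W_total = W₁ + W₂ = 0.35336 + 0.25381 = 0.60716 hr

Final: 0.60716 hr


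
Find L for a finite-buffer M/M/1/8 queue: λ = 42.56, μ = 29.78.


ρ = 42.56/29.78 = 1.4291
L = ρ[1 − (K+1)ρ^K + Kρ^(K+1)] / [(1−ρ)(1−ρ^(K+1))]
Numerator: 1.4291·(1 − 9·17.402651 + 8·24.870948) = 61.944556
Denominator: (-0.4291)·(-23.870948) = 10.244147
L = 61.944556/10.244147 = 6.0468

Final: 6.0468


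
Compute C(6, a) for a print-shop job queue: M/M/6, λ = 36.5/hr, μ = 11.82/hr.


a = λ/μ = 3.0880; ρ = a/6 = 0.5147
P₀ = 0.044696 (from M/M/c formula)
C(c,a) = [a^c/(c!(1−ρ))]·P₀ = [867.06634/(720·0.4853)]·0.044696
= 2.48129·0.044696 = 0.110904

Final: 0.110904


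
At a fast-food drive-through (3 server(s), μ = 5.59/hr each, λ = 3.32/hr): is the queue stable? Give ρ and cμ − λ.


Total capacity cμ = 3·5.59 = 16.77/hr
ρ = λ/(cμ) = 3.32/16.77 = 0.1980
Stable ⇔ ρ < 1: YES
Spare capacity = cμ − λ = 16.77 − 3.32 = 13.45/hr

Final: ρ = 0.1980; stable; margin = 13.45/hr


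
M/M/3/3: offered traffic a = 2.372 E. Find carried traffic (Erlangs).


B(3,2.372) = 0.264498 (Erlang-B)
Carried load = a(1 − B) = 2.372·(1 − 0.264498) = 2.372·0.735502 = 1.7446 E

Final: 1.7446 Erlangs


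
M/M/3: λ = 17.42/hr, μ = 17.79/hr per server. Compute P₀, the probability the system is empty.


a = λ/μ = 17.42/17.79 = 0.9792; ρ = a/c = 0.3264
Σ_{k=0}^{2} a^k/k! (terms k=0..2) = 1.00000 + 0.97920 + 0.47942 = 2.45862
Tail: a^3/(3!(1−ρ)) = 0.93889/(6·0.6736) = 0.23231
P₀ = 1/(2.45862 + 0.23231) = 1/2.69093 = 0.371619

Final: 0.371619


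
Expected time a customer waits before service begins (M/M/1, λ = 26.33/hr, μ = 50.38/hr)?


ρ = 26.33/50.38 = 0.5226
Wq = ρ/(μ−λ) = 0.5226/(50.38 − 26.33) = 0.5226/24.05 = 0.02173 hr

Final: 0.02173 hr


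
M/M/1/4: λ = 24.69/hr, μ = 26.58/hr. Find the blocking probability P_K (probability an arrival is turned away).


ρ = λ/μ = 24.69/26.58 = 0.9289
P_K = (1−ρ)ρ^K/(1−ρ^(K+1)) = (0.07111·0.744500)/(1 − 0.691561)
= 0.052938/0.308439 = 0.171634

Final: 0.171634


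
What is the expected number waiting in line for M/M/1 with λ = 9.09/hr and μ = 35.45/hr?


ρ = 9.09/35.45 = 0.2564
Lq = ρ²/(1−ρ) = 0.06575/0.7436 = 0.08842

Final: 0.08842


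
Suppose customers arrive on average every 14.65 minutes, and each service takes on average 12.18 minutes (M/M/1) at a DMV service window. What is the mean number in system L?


λ = 60/14.65 = 4.0956 /hr
μ = 60/12.18 = 4.9261 /hr
ρ = λ/μ = 4.0956/4.9261 = 0.8314
L = ρ/(1−ρ) = 0.8314/0.1686 = 4.9312

Final: 4.9312


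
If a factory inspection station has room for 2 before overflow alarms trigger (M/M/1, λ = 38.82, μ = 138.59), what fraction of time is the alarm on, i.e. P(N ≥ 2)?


ρ = 38.82/138.59 = 0.2801
P(N ≥ n) = ρ^n = 0.2801^2 = 0.078460

Final: 0.078460


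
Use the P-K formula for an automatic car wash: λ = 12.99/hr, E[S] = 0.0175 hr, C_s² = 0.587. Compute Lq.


ρ = λ·E[S] = 12.99·0.0175 = 0.2273
Lq = ρ²(1+C_s²)/(2(1−ρ)) = 0.05168·(1+0.587)/(2·0.7727)
= 0.05168·1.5870/1.5454 = 0.05307

Final: 0.05307


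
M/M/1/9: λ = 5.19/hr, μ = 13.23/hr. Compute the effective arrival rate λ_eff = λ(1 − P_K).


ρ = 0.3923; P_K = (1−ρ)ρ^9/(1−ρ^10) = 0.0001337
λ_eff = λ(1 − P_K) = 5.19·(1 − 0.0001337) = 5.19·0.999866 = 5.1893 /hr

Final: 5.1893 /hr


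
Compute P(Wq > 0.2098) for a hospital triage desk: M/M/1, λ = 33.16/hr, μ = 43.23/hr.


ρ = 33.16/43.23 = 0.7671
P(Wq > t) = ρ·e^{−(μ−λ)t} = 0.7671·e^{−2.1127}
= 0.7671·0.120913 = 0.092747

Final: 0.092747


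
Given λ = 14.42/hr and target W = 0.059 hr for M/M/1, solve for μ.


W = 1/(μ−λ) ⇒ μ − λ = 1/W = 1/0.059 = 16.9492
μ = λ + 1/W = 14.42 + 16.9492 = 31.3692 per hr

Final: 31.3692 /hr


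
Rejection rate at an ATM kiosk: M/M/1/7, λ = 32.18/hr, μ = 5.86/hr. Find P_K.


ρ = λ/μ = 32.18/5.86 = 5.4915
P_K = (1−ρ)ρ^K/(1−ρ^(K+1)) = (-4.4915·150597.917439)/(1 − 827003.580750)
= -676405.663310/-827002.580750 = 0.817900

Final: 0.817900


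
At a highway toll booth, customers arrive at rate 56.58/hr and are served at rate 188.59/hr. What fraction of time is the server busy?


ρ = λ/μ = 56.58/188.59 = 0.3000

Final: 0.3000


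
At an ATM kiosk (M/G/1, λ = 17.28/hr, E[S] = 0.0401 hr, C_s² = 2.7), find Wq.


ρ = λ·E[S] = 17.28·0.0401 = 0.6929
E[S²] = E[S]²(1+C_s²) = 0.0401²·(1+2.7) = 0.005950
Wq = λ·E[S²]/(2(1−ρ)) = 17.28·0.005950/(2·0.3071) = 0.16740 hr

Final: 0.16740 hr


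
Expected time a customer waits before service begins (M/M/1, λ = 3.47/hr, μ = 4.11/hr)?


ρ = 3.47/4.11 = 0.8443
Wq = ρ/(μ−λ) = 0.8443/(4.11 − 3.47) = 0.8443/0.6400 = 1.3192 hr

Final: 1.3192 hr


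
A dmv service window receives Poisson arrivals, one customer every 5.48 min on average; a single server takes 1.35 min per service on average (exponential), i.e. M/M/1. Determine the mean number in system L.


λ = 60/5.48 = 10.9489 /hr
μ = 60/1.35 = 44.4444 /hr
ρ = λ/μ = 10.9489/44.4444 = 0.2464
L = ρ/(1−ρ) = 0.2464/0.7536 = 0.3269

Final: 0.3269


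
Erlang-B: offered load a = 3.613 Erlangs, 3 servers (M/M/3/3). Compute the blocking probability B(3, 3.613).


B(c,a) = (a^c/c!) / Σ_{k=0}^{c} a^k/k!
a^3/3! = 7.860545
Σ terms (k=0..3): 1.00000 + 3.61300 + 6.52688 + 7.86054 = 19.000429
B = 7.860545/19.000429 = 0.413704

Final: 0.413704


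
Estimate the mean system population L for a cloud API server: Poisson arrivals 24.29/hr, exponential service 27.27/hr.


ρ = λ/μ = 24.29/27.27 = 0.8907
L = ρ/(1−ρ) = 0.8907/(1 − 0.8907) = 0.8907/0.1093 = 8.1510

Final: 8.1510


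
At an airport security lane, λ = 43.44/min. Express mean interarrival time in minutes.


Mean interarrival time = 1/λ = 1/43.44 minute = 0.02302 minute
In minutes: 0.02302 × 1 = 0.02302 min

Final: 0.02302 min


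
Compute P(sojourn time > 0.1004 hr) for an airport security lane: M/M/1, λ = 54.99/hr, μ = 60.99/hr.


W ~ Exponential(μ−λ) for M/M/1.
μ − λ = 60.99 − 54.99 = 6.0000
P(W > t) = e^{−(μ−λ)t} = e^{−0.6024} = 0.547496

Final: 0.547496


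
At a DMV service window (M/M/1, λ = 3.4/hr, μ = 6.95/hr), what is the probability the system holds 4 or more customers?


ρ = 3.4/6.95 = 0.4892
P(N ≥ n) = ρ^n = 0.4892^4 = 0.057276

Final: 0.057276


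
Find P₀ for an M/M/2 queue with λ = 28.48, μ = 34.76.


a = λ/μ = 28.48/34.76 = 0.8193; ρ = a/c = 0.4097
Σ_{k=0}^{1} a^k/k! (terms k=0..1) = 1.00000 + 0.81933 = 1.81933
Tail: a^2/(2!(1−ρ)) = 0.67131/(2·0.5903) = 0.56858
P₀ = 1/(1.81933 + 0.56858) = 1/2.38791 = 0.418776

Final: 0.418776


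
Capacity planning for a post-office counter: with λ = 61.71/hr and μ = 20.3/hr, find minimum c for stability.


Stability requires cμ > λ ⇔ c > λ/μ.
λ/μ = 61.71/20.3 = 3.0399
Minimum integer c = ⌊3.0399⌋ + 1 = 4
Check: 4·20.3 = 81.20 > 61.71, while 3·20.3 = 60.90 ≤ 61.71

Final: 4 servers
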